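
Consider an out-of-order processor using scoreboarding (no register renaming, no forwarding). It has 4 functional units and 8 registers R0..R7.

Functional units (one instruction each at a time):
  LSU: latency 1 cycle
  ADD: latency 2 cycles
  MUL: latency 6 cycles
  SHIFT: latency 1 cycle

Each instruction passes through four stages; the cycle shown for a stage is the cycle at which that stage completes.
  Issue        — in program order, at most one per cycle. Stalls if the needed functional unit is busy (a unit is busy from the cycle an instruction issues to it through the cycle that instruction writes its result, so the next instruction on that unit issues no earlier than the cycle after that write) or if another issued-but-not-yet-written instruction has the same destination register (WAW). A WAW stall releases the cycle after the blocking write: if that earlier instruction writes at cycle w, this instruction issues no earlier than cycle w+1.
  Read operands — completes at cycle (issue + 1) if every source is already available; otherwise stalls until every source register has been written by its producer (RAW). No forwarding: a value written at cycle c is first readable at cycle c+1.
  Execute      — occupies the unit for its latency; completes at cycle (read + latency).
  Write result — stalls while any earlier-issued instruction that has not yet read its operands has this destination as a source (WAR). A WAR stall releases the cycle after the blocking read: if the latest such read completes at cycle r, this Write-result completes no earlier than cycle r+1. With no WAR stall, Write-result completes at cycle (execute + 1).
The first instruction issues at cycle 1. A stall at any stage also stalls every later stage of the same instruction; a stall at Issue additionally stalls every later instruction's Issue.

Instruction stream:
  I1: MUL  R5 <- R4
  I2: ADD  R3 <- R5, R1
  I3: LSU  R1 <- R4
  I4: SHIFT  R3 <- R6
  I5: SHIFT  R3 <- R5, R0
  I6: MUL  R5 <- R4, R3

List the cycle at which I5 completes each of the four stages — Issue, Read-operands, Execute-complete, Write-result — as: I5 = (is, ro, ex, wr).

[1] I1 issues→MUL
[2] I1 reads | I2 issues→ADD
[3] I3 issues→LSU
[4] I3 reads
[5] I3 exec-done
[8] I1 exec-done
[9] I1 writes R5
[10] I2 reads
[11] I3 writes R1
[12] I2 exec-done
[13] I2 writes R3
[14] I4 issues→SHIFT
[15] I4 reads
[16] I4 exec-done
[17] I4 writes R3
[18] I5 issues→SHIFT
[19] I5 reads | I6 issues→MUL
[20] I5 exec-done
[21] I5 writes R3
[22] I6 reads
[28] I6 exec-done
[29] I6 writes R5

I5 = (18, 19, 20, 21)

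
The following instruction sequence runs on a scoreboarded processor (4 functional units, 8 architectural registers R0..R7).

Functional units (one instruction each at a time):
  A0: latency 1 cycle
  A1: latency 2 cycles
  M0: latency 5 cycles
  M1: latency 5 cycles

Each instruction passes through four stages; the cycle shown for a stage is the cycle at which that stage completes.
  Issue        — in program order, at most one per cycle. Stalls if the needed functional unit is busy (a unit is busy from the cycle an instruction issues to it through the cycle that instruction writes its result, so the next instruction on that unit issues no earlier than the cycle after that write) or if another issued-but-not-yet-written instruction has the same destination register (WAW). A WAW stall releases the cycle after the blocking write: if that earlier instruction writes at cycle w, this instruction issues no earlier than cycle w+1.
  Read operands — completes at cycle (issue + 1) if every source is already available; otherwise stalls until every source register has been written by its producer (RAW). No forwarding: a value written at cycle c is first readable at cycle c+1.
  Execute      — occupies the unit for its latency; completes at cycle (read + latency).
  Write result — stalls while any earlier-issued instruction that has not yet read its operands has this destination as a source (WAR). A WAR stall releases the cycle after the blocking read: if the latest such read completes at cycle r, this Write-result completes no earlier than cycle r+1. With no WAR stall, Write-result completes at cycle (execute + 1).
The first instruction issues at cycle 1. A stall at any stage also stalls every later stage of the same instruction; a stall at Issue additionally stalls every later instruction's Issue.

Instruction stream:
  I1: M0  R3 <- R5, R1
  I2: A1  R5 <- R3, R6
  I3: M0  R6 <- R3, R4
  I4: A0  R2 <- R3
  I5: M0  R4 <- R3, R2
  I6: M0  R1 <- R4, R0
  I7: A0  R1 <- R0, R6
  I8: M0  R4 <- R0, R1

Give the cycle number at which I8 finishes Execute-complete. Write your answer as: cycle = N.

cycle 1: I1 issues→M0
cycle 2: I1 reads; I2 issues→A1
cycle 7: I1 exec-done
cycle 8: I1 writes R3
cycle 9: I2 reads; I3 issues→M0
cycle 10: I3 reads; I4 issues→A0
cycle 11: I2 exec-done; I4 reads
cycle 12: I2 writes R5; I4 exec-done
cycle 13: I4 writes R2
cycle 15: I3 exec-done
cycle 16: I3 writes R6
cycle 17: I5 issues→M0
cycle 18: I5 reads
cycle 23: I5 exec-done
cycle 24: I5 writes R4
cycle 25: I6 issues→M0
cycle 26: I6 reads
cycle 31: I6 exec-done
cycle 32: I6 writes R1
cycle 33: I7 issues→A0
cycle 34: I7 reads; I8 issues→M0
cycle 35: I7 exec-done
cycle 36: I7 writes R1
cycle 37: I8 reads
cycle 42: I8 exec-done
cycle 43: I8 writes R4

cycle = 42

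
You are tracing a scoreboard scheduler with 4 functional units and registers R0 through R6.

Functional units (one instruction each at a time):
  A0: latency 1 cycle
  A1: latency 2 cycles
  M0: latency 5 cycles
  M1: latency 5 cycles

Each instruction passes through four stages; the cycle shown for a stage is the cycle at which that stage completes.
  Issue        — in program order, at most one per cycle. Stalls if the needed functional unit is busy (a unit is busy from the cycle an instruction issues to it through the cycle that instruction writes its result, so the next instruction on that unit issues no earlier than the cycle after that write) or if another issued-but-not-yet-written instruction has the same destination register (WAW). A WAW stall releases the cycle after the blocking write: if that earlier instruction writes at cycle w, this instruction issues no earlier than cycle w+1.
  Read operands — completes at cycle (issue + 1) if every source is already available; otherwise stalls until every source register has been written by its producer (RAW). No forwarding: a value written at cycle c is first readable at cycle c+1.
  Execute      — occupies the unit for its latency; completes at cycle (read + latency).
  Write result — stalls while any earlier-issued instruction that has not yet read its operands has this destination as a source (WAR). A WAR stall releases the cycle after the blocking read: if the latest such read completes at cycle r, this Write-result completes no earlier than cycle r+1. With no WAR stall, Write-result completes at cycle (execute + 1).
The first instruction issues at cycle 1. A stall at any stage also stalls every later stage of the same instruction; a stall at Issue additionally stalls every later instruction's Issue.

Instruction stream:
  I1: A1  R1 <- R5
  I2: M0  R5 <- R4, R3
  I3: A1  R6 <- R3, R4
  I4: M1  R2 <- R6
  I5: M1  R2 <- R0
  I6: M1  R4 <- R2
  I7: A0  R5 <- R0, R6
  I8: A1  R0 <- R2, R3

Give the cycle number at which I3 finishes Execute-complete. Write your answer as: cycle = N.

cycle = 9

  I1 | 1 | 2 | 4 | 5
  I2 | 2 | 3 | 8 | 9
  I3 | 6 | 7 | 9 | 10   struct: A1 busy until I1 writes@5
  I4 | 7 | 11 | 16 | 17   RAW R6: wait I3 write@10
  I5 | 18 | 19 | 24 | 25   struct: M1 busy until I4 writes@17
  I6 | 26 | 27 | 32 | 33   struct: M1 busy until I5 writes@25
  I7 | 27 | 28 | 29 | 30
  I8 | 28 | 29 | 31 | 32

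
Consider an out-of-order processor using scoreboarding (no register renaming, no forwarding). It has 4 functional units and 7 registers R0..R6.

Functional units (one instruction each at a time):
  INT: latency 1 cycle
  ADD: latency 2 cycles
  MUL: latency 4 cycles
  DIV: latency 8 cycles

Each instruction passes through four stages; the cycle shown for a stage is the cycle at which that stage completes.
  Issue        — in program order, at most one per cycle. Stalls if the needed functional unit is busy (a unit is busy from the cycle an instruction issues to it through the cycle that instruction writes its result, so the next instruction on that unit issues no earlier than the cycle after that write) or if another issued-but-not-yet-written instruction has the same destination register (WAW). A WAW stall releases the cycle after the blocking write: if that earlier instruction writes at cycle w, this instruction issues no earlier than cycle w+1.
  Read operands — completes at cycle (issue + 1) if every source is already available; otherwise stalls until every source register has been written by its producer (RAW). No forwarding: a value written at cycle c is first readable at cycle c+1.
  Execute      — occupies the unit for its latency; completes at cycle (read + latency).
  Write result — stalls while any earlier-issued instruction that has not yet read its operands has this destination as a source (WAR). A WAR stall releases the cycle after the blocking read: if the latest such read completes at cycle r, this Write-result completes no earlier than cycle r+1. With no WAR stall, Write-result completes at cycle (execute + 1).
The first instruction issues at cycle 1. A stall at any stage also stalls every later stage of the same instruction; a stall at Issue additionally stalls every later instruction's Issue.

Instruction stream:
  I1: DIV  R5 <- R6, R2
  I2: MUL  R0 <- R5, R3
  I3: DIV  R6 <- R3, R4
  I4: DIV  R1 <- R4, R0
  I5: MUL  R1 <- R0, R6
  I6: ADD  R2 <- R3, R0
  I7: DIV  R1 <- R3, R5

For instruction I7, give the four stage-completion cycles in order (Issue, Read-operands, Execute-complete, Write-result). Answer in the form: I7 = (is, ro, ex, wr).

cycle 1: I1 dispatched to DIV
cycle 2: I1 operands ready · I2 dispatched to MUL
cycle 10: I1 complete
cycle 11: R5←I1
cycle 12: I2 operands ready · I3 dispatched to DIV
cycle 13: I3 operands ready
cycle 16: I2 complete
cycle 17: R0←I2
cycle 21: I3 complete
cycle 22: R6←I3
cycle 23: I4 dispatched to DIV
cycle 24: I4 operands ready
cycle 32: I4 complete
cycle 33: R1←I4
cycle 34: I5 dispatched to MUL
cycle 35: I5 operands ready · I6 dispatched to ADD
cycle 36: I6 operands ready
cycle 38: I6 complete
cycle 39: I5 complete · R2←I6
cycle 40: R1←I5
cycle 41: I7 dispatched to DIV
cycle 42: I7 operands ready
cycle 50: I7 complete
cycle 51: R1←I7

I7 = (41, 42, 50, 51)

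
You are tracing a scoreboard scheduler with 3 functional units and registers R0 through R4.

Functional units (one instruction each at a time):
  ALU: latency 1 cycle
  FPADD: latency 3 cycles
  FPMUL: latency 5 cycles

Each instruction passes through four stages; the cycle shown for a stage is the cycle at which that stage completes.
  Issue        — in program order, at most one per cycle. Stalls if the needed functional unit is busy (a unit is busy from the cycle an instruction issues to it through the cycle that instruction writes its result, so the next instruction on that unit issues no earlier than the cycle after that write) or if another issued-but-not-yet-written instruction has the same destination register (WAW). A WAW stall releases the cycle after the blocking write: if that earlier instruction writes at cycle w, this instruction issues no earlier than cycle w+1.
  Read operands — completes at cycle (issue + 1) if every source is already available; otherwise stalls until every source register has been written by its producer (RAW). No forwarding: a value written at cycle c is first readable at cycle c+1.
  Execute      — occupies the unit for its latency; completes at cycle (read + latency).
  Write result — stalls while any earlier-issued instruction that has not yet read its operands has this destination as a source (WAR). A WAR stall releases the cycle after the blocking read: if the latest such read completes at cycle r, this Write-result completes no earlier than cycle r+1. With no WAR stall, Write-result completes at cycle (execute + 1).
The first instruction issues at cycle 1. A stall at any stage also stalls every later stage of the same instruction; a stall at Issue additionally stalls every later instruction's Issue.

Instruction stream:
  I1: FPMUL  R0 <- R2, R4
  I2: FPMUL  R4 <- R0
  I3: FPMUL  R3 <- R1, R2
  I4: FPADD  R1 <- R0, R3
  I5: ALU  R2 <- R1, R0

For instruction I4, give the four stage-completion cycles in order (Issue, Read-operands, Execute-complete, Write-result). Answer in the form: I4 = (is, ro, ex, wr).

I4 = (18, 25, 28, 29)

I1 -> (1, 2, 7, 8)
I2 -> (9, 10, 15, 16)  // struct: FPMUL busy until I1 writes@8
I3 -> (17, 18, 23, 24)  // struct: FPMUL busy until I2 writes@16
I4 -> (18, 25, 28, 29)  // RAW R3: wait I3 write@24
I5 -> (19, 30, 31, 32)  // RAW R1: wait I4 write@29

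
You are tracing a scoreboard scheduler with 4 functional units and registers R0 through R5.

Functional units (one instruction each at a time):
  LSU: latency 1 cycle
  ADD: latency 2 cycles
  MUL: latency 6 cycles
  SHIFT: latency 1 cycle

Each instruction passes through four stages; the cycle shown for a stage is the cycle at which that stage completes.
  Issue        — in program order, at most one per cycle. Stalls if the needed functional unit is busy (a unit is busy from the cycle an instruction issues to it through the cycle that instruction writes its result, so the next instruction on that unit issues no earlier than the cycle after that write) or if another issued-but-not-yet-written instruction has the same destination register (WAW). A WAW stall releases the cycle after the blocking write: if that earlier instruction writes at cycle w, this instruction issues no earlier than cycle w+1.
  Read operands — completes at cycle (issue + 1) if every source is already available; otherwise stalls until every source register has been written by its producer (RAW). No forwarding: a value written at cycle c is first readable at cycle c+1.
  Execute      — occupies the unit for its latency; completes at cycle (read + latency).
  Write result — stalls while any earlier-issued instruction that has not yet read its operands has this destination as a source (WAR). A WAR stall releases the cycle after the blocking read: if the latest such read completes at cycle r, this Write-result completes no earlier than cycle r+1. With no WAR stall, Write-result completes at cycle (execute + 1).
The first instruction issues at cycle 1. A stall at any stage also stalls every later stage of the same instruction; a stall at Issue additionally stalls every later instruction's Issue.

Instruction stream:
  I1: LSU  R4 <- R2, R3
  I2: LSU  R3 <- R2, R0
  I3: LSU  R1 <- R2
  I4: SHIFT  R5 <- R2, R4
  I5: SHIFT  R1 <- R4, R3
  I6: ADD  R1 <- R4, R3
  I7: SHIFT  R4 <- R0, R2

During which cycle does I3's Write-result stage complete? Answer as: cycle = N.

cycle 1: issue I1 (LSU)
cycle 2: I1 read-ops
cycle 3: I1 finished on LSU
cycle 4: I1→R4
cycle 5: issue I2 (LSU)
cycle 6: I2 read-ops
cycle 7: I2 finished on LSU
cycle 8: I2→R3
cycle 9: issue I3 (LSU)
cycle 10: I3 read-ops | issue I4 (SHIFT)
cycle 11: I3 finished on LSU | I4 read-ops
cycle 12: I3→R1 | I4 finished on SHIFT
cycle 13: I4→R5
cycle 14: issue I5 (SHIFT)
cycle 15: I5 read-ops
cycle 16: I5 finished on SHIFT
cycle 17: I5→R1
cycle 18: issue I6 (ADD)
cycle 19: I6 read-ops | issue I7 (SHIFT)
cycle 20: I7 read-ops
cycle 21: I6 finished on ADD | I7 finished on SHIFT
cycle 22: I6→R1 | I7→R4

cycle = 12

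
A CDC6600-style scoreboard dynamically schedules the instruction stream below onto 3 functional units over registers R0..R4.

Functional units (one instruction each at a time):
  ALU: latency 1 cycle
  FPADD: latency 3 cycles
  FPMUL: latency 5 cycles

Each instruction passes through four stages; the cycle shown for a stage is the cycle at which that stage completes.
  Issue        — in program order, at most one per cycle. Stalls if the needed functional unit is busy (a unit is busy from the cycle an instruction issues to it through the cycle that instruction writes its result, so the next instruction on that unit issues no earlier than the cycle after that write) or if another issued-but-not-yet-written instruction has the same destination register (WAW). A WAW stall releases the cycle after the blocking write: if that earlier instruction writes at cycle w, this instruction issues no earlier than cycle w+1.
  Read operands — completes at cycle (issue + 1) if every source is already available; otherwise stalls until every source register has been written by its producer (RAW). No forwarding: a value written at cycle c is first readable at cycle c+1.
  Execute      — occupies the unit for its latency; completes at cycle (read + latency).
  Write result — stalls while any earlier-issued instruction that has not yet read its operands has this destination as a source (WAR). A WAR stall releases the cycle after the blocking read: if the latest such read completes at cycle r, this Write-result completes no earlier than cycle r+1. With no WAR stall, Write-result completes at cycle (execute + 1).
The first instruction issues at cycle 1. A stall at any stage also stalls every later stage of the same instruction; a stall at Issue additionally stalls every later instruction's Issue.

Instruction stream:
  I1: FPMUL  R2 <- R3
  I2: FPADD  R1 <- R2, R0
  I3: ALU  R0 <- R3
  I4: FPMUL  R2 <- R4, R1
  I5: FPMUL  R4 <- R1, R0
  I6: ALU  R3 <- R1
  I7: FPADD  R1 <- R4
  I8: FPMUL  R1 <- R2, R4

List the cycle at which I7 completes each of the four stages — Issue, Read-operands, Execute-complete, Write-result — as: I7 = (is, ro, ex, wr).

[1] issue I1 (FPMUL)
[2] I1 read-ops; issue I2 (FPADD)
[3] issue I3 (ALU)
[4] I3 read-ops
[5] I3 finished on ALU
[7] I1 finished on FPMUL
[8] I1→R2
[9] I2 read-ops; issue I4 (FPMUL)
[10] I3→R0
[12] I2 finished on FPADD
[13] I2→R1
[14] I4 read-ops
[19] I4 finished on FPMUL
[20] I4→R2
[21] issue I5 (FPMUL)
[22] I5 read-ops; issue I6 (ALU)
[23] I6 read-ops; issue I7 (FPADD)
[24] I6 finished on ALU
[25] I6→R3
[27] I5 finished on FPMUL
[28] I5→R4
[29] I7 read-ops
[32] I7 finished on FPADD
[33] I7→R1
[34] issue I8 (FPMUL)
[35] I8 read-ops
[40] I8 finished on FPMUL
[41] I8→R1

I7 = (23, 29, 32, 33)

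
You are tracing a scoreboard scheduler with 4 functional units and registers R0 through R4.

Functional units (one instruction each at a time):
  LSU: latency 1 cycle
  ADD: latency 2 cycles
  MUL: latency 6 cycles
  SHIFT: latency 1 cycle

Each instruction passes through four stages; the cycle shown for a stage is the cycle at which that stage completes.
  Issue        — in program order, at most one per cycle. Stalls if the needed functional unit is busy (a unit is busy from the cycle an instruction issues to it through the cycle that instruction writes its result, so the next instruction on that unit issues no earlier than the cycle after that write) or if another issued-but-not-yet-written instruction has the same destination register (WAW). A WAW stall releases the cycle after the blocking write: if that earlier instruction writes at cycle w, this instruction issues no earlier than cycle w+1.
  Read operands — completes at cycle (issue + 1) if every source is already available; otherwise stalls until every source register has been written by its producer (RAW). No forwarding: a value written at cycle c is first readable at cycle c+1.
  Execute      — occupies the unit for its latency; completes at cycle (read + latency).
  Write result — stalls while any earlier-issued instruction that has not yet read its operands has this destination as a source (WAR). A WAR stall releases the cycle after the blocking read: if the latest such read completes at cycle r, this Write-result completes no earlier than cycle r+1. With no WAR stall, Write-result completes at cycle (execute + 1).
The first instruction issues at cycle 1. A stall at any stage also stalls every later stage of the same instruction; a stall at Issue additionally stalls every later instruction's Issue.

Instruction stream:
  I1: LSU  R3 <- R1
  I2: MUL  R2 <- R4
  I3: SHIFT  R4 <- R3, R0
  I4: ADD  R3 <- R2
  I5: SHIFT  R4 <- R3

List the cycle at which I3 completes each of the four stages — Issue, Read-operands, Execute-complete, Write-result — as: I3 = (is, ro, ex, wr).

I1: IS=1 RO=2 EX=3 WR=4
I2: IS=2 RO=3 EX=9 WR=10
I3: IS=3 RO=5 EX=6 WR=7  [RAW R3: wait I1 write@4]
I4: IS=5 RO=11 EX=13 WR=14  [WAW R3: wait I1 write@4; RAW R2: wait I2 write@10]
I5: IS=8 RO=15 EX=16 WR=17  [struct: SHIFT busy until I3 writes@7; RAW R3: wait I4 write@14]

I3 = (3, 5, 6, 7)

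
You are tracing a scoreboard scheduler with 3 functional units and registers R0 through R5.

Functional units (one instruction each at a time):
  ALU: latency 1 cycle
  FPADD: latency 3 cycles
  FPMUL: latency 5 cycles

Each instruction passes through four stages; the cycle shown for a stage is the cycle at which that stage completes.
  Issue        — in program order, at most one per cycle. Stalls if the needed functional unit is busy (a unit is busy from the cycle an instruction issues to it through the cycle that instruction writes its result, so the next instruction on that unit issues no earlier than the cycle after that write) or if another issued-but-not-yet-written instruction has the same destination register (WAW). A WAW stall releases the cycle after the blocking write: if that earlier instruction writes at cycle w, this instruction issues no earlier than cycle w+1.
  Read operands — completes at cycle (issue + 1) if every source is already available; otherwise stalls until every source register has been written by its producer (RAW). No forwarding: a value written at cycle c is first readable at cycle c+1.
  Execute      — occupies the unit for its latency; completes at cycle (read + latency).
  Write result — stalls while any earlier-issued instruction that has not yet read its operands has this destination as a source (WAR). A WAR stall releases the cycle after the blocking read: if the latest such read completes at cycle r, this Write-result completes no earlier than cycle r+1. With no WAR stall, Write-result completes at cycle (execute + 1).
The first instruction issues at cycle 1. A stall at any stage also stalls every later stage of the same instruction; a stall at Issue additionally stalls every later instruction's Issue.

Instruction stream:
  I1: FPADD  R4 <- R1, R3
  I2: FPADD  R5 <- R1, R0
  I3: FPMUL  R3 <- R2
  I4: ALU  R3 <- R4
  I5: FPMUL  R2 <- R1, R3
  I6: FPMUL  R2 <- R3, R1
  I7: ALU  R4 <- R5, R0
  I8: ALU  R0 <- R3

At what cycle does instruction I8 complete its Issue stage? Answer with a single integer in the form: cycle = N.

t=1  issue I1 (FPADD)
t=2  I1 read-ops
t=5  I1 finished on FPADD
t=6  I1→R4
t=7  issue I2 (FPADD)
t=8  I2 read-ops · issue I3 (FPMUL)
t=9  I3 read-ops
t=11  I2 finished on FPADD
t=12  I2→R5
t=14  I3 finished on FPMUL
t=15  I3→R3
t=16  issue I4 (ALU)
t=17  I4 read-ops · issue I5 (FPMUL)
t=18  I4 finished on ALU
t=19  I4→R3
t=20  I5 read-ops
t=25  I5 finished on FPMUL
t=26  I5→R2
t=27  issue I6 (FPMUL)
t=28  I6 read-ops · issue I7 (ALU)
t=29  I7 read-ops
t=30  I7 finished on ALU
t=31  I7→R4
t=32  issue I8 (ALU)
t=33  I6 finished on FPMUL · I8 read-ops
t=34  I6→R2 · I8 finished on ALU
t=35  I8→R0

cycle = 32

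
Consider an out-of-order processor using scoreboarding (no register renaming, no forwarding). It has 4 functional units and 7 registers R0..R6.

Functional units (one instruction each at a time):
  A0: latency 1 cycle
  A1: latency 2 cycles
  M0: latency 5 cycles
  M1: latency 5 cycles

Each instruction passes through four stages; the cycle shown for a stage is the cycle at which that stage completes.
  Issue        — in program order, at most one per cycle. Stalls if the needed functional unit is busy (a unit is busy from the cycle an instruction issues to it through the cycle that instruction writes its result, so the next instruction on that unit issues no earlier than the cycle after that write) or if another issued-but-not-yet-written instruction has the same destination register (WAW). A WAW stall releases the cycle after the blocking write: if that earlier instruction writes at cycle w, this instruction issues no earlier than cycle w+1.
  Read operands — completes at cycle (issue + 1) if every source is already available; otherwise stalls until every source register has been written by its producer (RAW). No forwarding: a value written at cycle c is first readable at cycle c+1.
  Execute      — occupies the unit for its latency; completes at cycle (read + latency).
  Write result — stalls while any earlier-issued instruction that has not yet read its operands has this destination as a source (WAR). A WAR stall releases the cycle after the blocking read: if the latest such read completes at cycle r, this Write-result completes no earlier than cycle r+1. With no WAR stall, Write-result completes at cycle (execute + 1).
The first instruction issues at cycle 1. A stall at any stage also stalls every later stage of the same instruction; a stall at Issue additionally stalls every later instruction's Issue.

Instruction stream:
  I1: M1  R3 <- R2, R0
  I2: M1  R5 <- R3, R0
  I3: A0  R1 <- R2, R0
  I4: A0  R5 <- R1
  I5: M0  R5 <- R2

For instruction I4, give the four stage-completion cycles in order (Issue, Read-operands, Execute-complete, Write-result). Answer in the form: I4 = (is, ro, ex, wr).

[1] I1→M1
[2] I1 RO
[7] I1 EX
[8] I1 WR R3
[9] I2→M1
[10] I2 RO; I3→A0
[11] I3 RO
[12] I3 EX
[13] I3 WR R1
[15] I2 EX
[16] I2 WR R5
[17] I4→A0
[18] I4 RO
[19] I4 EX
[20] I4 WR R5
[21] I5→M0
[22] I5 RO
[27] I5 EX
[28] I5 WR R5

I4 = (17, 18, 19, 20)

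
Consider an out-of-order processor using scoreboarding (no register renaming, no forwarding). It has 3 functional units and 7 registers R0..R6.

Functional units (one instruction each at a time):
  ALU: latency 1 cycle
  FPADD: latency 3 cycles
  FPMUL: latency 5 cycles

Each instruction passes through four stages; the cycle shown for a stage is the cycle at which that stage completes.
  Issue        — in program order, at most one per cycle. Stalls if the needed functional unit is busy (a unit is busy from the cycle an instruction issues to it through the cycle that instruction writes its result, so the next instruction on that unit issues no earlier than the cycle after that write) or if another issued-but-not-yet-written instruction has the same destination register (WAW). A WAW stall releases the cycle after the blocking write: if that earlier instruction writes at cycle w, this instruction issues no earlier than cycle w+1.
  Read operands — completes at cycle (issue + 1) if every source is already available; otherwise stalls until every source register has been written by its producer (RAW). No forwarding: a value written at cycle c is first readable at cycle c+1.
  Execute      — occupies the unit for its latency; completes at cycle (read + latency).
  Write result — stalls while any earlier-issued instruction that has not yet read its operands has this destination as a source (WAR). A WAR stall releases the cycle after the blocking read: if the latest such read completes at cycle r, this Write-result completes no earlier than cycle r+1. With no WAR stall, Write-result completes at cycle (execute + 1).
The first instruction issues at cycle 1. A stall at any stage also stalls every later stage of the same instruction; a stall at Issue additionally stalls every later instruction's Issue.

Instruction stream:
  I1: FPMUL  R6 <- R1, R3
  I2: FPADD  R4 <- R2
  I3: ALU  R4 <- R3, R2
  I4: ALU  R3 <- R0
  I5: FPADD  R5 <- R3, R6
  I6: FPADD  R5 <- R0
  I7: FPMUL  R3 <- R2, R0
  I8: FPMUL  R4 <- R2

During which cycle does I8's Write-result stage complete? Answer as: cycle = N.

cycle = 37

[1] I1 issues→FPMUL
[2] I1 reads, I2 issues→FPADD
[3] I2 reads
[6] I2 exec-done
[7] I1 exec-done, I2 writes R4
[8] I1 writes R6, I3 issues→ALU
[9] I3 reads
[10] I3 exec-done
[11] I3 writes R4
[12] I4 issues→ALU
[13] I4 reads, I5 issues→FPADD
[14] I4 exec-done
[15] I4 writes R3
[16] I5 reads
[19] I5 exec-done
[20] I5 writes R5
[21] I6 issues→FPADD
[22] I6 reads, I7 issues→FPMUL
[23] I7 reads
[25] I6 exec-done
[26] I6 writes R5
[28] I7 exec-done
[29] I7 writes R3
[30] I8 issues→FPMUL
[31] I8 reads
[36] I8 exec-done
[37] I8 writes R4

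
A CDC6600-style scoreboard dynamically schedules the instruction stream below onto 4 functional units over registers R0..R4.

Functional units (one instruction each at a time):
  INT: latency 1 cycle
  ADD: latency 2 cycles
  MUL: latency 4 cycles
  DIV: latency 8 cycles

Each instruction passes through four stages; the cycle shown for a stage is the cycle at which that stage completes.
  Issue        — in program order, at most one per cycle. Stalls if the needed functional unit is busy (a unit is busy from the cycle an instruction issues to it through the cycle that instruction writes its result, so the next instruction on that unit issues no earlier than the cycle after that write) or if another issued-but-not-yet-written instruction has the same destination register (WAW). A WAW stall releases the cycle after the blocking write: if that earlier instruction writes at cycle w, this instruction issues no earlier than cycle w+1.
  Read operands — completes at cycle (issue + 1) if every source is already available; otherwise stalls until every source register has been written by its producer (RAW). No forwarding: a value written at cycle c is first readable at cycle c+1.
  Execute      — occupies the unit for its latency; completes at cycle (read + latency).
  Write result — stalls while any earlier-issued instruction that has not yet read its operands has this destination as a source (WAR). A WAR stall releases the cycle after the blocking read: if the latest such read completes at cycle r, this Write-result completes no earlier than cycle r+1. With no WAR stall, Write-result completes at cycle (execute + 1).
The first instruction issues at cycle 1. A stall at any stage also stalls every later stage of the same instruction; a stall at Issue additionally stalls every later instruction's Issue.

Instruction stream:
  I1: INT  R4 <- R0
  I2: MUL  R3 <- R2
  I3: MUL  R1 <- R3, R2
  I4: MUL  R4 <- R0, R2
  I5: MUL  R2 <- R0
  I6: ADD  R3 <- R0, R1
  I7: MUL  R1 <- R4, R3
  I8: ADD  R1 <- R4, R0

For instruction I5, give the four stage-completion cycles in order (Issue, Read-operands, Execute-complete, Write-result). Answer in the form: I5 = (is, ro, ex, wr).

I5 = (23, 24, 28, 29)

I1: IS=1 RO=2 EX=3 WR=4
I2: IS=2 RO=3 EX=7 WR=8
I3: IS=9 RO=10 EX=14 WR=15  [struct: MUL busy until I2 writes@8]
I4: IS=16 RO=17 EX=21 WR=22  [struct: MUL busy until I3 writes@15]
I5: IS=23 RO=24 EX=28 WR=29  [struct: MUL busy until I4 writes@22]
I6: IS=24 RO=25 EX=27 WR=28
I7: IS=30 RO=31 EX=35 WR=36  [struct: MUL busy until I5 writes@29]
I8: IS=37 RO=38 EX=40 WR=41  [WAW R1: wait I7 write@36]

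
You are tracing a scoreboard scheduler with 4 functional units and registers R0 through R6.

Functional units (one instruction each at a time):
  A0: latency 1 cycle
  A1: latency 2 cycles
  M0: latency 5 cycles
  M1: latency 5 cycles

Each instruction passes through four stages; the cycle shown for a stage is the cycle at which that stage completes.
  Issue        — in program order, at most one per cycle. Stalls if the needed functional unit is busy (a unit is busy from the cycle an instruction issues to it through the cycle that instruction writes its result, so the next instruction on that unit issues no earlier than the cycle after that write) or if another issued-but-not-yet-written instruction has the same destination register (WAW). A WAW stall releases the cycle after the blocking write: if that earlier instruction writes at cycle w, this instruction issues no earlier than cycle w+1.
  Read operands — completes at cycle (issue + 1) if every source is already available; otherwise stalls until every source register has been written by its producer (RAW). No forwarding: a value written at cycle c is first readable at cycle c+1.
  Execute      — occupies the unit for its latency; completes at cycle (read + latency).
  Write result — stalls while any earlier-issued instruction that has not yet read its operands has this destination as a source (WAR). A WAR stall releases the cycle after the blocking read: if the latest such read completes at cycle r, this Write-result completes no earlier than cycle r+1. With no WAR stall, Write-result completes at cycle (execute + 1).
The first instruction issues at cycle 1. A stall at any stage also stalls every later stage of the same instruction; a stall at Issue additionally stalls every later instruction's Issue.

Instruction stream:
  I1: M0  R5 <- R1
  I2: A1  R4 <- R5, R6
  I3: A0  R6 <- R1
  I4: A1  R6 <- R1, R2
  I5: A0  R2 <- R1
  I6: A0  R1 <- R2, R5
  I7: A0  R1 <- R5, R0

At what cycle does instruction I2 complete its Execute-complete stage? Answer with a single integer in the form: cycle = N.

  I1 | 1 | 2 | 7 | 8
  I2 | 2 | 9 | 11 | 12   RAW R5: wait I1 write@8
  I3 | 3 | 4 | 5 | 10   WAR R6: wait I2 read@9
  I4 | 13 | 14 | 16 | 17   struct: A1 busy until I2 writes@12
  I5 | 14 | 15 | 16 | 17
  I6 | 18 | 19 | 20 | 21   struct: A0 busy until I5 writes@17
  I7 | 22 | 23 | 24 | 25   struct: A0 busy until I6 writes@21

cycle = 11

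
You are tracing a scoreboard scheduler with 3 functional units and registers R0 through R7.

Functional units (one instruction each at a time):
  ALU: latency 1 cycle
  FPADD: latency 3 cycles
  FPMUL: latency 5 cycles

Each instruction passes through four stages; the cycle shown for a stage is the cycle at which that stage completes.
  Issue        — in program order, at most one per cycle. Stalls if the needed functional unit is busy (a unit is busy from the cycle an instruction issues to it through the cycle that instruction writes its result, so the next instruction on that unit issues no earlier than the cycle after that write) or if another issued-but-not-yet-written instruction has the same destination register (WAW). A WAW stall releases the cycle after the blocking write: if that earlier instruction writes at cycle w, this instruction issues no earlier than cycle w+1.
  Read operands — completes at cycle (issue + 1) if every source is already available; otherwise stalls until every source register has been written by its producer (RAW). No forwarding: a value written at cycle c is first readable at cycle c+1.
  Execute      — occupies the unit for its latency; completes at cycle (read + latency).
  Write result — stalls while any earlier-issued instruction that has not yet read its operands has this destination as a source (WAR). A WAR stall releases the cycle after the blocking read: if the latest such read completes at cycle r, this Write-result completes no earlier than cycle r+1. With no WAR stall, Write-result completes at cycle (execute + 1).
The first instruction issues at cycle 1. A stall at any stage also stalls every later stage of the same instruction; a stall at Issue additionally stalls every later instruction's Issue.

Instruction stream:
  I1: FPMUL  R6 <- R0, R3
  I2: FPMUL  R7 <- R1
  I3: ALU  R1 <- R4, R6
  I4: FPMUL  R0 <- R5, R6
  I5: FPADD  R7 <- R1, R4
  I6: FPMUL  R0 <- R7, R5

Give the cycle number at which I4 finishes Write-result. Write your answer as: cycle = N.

1) issue 1, read 2, done 7, write 8
2) issue 9, read 10, done 15, write 16  <struct: FPMUL busy until I1 writes@8>
3) issue 10, read 11, done 12, write 13
4) issue 17, read 18, done 23, write 24  <struct: FPMUL busy until I2 writes@16>
5) issue 18, read 19, done 22, write 23
6) issue 25, read 26, done 31, write 32  <struct: FPMUL busy until I4 writes@24>

cycle = 24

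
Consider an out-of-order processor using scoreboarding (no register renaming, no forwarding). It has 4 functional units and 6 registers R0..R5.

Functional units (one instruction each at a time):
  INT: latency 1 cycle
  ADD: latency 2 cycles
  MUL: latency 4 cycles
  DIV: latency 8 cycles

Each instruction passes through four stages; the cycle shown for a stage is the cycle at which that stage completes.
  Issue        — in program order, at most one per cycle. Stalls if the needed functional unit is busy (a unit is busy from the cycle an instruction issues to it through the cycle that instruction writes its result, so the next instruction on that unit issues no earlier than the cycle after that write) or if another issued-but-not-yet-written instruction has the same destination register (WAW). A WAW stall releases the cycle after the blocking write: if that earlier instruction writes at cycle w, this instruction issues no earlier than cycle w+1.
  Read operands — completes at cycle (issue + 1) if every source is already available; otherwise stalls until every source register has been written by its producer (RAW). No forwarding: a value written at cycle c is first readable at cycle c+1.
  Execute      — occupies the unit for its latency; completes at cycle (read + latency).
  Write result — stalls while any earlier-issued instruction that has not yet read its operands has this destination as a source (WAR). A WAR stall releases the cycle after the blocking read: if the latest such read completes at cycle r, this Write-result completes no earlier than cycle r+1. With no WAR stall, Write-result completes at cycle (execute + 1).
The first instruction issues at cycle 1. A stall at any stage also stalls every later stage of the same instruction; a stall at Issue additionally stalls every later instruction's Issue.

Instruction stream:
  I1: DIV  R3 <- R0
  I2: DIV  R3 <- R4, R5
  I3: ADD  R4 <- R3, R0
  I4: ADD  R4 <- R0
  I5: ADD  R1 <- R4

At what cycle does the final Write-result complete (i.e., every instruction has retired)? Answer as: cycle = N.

cycle = 36

c1: issue I1 (DIV)
c2: I1 read-ops
c10: I1 finished on DIV
c11: I1→R3
c12: issue I2 (DIV)
c13: I2 read-ops, issue I3 (ADD)
c21: I2 finished on DIV
c22: I2→R3
c23: I3 read-ops
c25: I3 finished on ADD
c26: I3→R4
c27: issue I4 (ADD)
c28: I4 read-ops
c30: I4 finished on ADD
c31: I4→R4
c32: issue I5 (ADD)
c33: I5 read-ops
c35: I5 finished on ADD
c36: I5→R1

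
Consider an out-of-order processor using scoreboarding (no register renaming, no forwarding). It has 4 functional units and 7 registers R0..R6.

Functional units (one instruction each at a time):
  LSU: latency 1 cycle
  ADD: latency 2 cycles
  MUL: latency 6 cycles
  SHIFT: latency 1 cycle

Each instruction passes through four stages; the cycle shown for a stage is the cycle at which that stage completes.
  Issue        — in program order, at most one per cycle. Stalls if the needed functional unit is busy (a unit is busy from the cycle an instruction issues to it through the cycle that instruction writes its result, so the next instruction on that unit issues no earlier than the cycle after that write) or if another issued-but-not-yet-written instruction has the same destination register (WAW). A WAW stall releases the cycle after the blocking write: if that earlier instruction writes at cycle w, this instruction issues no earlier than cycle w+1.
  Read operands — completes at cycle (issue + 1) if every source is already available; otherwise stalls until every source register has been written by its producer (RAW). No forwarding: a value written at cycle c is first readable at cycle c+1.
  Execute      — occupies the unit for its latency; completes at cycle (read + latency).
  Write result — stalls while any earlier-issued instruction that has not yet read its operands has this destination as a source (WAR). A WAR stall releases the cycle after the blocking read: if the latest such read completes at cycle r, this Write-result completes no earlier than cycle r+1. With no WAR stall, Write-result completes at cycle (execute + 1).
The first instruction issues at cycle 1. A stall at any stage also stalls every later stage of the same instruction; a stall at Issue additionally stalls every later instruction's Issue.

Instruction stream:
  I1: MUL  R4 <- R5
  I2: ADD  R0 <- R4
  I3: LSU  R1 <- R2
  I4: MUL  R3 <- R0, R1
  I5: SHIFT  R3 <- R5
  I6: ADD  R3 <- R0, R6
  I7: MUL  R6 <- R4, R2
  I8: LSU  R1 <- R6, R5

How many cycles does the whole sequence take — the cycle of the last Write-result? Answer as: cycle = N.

cycle = 38

1) issue 1, read 2, done 8, write 9
2) issue 2, read 10, done 12, write 13  <RAW R4: wait I1 write@9>
3) issue 3, read 4, done 5, write 6
4) issue 10, read 14, done 20, write 21  <struct: MUL busy until I1 writes@9 / RAW R0: wait I2 write@13>
5) issue 22, read 23, done 24, write 25  <WAW R3: wait I4 write@21>
6) issue 26, read 27, done 29, write 30  <WAW R3: wait I5 write@25>
7) issue 27, read 28, done 34, write 35
8) issue 28, read 36, done 37, write 38  <RAW R6: wait I7 write@35>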